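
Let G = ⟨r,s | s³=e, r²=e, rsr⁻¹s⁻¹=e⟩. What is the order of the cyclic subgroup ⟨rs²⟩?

|⟨rs²⟩| equals the order of rs². Compute successive powers until reaching e:
  (rs²)¹ = rs², (rs²)² = s, (rs²)³ = r, (rs²)⁴ = s², (rs²)⁵ = rs, (rs²)⁶ = e.
The smallest positive k with (rs²)ᵏ = e is 6, so |⟨rs²⟩| = 6.

Answer: 6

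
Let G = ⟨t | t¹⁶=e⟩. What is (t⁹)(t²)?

Compute (t⁹) · (t²) by multiplying left to right and reducing via the relations at each step:
  (t⁹) · t² = t¹¹

Answer: t¹¹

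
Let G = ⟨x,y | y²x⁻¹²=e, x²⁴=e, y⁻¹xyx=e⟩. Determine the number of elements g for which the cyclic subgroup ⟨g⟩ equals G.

⟨g⟩ = G would require ord(g) = |G| = 48, but the maximum element order in G is 24 < 48. So G is not cyclic and no single element generates it: the count is 0.

Answer: 0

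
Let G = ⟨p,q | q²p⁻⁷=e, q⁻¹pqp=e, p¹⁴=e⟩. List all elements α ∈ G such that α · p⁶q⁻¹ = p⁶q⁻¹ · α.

⟨p⁶q⁻¹⟩ ⊆ C_G(p⁶q⁻¹) since powers of p⁶q⁻¹ commute with p⁶q⁻¹; so |C_G(p⁶q⁻¹)| ≥ |⟨p⁶q⁻¹⟩| = 4.
By orbit–stabilizer, |C_G(p⁶q⁻¹)| = |G| / |conj. class of p⁶q⁻¹| = 28 / 7 = 4.
The 4 elements commuting with p⁶q⁻¹ are {e, p⁷, p⁶q, p⁶q⁻¹}.

Answer: {e, p⁷, p⁶q, p⁶q⁻¹}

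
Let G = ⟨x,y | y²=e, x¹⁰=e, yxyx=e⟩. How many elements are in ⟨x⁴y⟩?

|⟨x⁴y⟩| equals the order of x⁴y. Compute successive powers until reaching e:
  (x⁴y)¹ = x⁴y, (x⁴y)² = e.
The smallest positive k with (x⁴y)ᵏ = e is 2, so |⟨x⁴y⟩| = 2.

Answer: 2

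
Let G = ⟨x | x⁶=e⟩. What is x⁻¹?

The order of x is 6 (smallest k with xᵏ = e), so x⁻¹ = x⁵ = x⁵.
Check: x · (x⁵) → x · x⁵ = e, giving e as required.

Answer: x⁵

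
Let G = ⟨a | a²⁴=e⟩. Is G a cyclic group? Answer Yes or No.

|G| = 24. The element a has order 24 (its powers give 24 distinct elements), so ⟨a⟩ = G and G is cyclic.

Answer: Yes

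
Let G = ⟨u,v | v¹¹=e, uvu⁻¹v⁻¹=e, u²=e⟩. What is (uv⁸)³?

Compute successive powers of (uv⁸), reducing at each step:
  (uv⁸)²: (uv⁸) · u = v⁸;   (v⁸) · v⁸ = v⁵
  (uv⁸)³: (v⁵) · u = uv⁵;   (uv⁵) · v⁸ = uv²

Answer: uv²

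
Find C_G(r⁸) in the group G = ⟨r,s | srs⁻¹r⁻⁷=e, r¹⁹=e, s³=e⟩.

⟨r⁸⟩ ⊆ C_G(r⁸) since powers of r⁸ commute with r⁸; so |C_G(r⁸)| ≥ |⟨r⁸⟩| = 19.
By orbit–stabilizer, |C_G(r⁸)| = |G| / |conj. class of r⁸| = 57 / 3 = 19.
The 19 elements commuting with r⁸ are {e, r, r², r³, r⁴, r⁵, r⁶, r⁷, r⁸, r⁹, r¹⁰, r¹¹, r¹², r¹³, r¹⁴, r¹⁵, r¹⁶, r¹⁷, r¹⁸}.

Answer: {e, r, r², r³, r⁴, r⁵, r⁶, r⁷, r⁸, r⁹, r¹⁰, r¹¹, r¹², r¹³, r¹⁴, r¹⁵, r¹⁶, r¹⁷, r¹⁸}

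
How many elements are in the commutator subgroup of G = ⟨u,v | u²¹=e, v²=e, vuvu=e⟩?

G' = [G, G] is generated by all commutators. The generator-pair commutators are: [u, v] = u².
The subgroup they normally generate is {e, u, u², u³, u⁴, u⁵, u⁶, u⁷, u⁸, u⁹, u¹⁰, u¹¹, u¹², u¹³, u¹⁴, u¹⁵, u¹⁶, u¹⁷, u¹⁸, u¹⁹, u²⁰}, of order 21.
Check: |G/G'| = 42/21 = 2 is the order of the abelianisation.

Answer: 21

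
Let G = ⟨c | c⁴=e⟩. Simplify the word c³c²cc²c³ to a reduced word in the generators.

Multiply left to right, reducing at each step:
  (c³) · c² = c
  c · c = c²
  (c²) · c² = e
  e · c³ = c³

Answer: c³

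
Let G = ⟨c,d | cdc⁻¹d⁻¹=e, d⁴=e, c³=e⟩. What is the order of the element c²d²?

Compute successive powers until reaching e:
  (c²d²)¹ = c²d², (c²d²)² = c, (c²d²)³ = d², (c²d²)⁴ = c², (c²d²)⁵ = cd², (c²d²)⁶ = e.
The smallest positive k with (c²d²)ᵏ = e is 6.

Answer: 6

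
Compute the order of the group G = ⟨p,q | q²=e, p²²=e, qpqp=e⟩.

Enumerate words in the generators, reducing via the relations: the distinct elements are
  {e, p, q, pq, p², p³, p⁴, p⁵, p⁶, p⁷, p⁸, p⁹, p²q, p²¹, p²⁰, p³q, p¹², p¹³, p¹¹, p¹⁰, p¹⁴, p¹⁵, p¹⁶, p¹⁷, p¹⁸, p¹⁹, p⁴q, p⁵q, p⁶q, p⁷q, p⁸q, p⁹q, p²¹q, p²⁰q, p¹²q, p¹³q, p¹¹q, p¹⁰q, p¹⁴q, p¹⁵q, p¹⁶q, p¹⁷q, p¹⁸q, p¹⁹q}.
No further products give new elements, so |G| = 44.

Answer: 44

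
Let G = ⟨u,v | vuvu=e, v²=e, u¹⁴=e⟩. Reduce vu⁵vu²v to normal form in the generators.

Multiply left to right, reducing at each step:
  v · u⁵ = u⁹v
  (u⁹v) · v = u⁹
  (u⁹) · u² = u¹¹
  (u¹¹) · v = u¹¹v

Answer: u¹¹v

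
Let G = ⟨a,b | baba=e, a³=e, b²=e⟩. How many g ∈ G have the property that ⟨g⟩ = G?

⟨g⟩ = G would require ord(g) = |G| = 6, but the maximum element order in G is 3 < 6. So G is not cyclic and no single element generates it: the count is 0.

Answer: 0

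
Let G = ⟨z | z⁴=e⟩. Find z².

Compute successive powers of z, reducing at each step:
  z²: z · z = z²

Answer: z²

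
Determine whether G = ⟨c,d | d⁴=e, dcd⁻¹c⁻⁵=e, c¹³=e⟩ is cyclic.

Every cyclic group is abelian. But c·d = cd while d·c = c⁵d, so c·d ≠ d·c and G is not abelian. Hence G is not cyclic.

Answer: No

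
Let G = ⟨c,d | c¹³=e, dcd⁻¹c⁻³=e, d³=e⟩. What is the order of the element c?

Compute successive powers until reaching e:
  c¹ = c, c² = c², c³ = c³, c⁴ = c⁴, c⁵ = c⁵, c⁶ = c⁶, c⁷ = c⁷, c⁸ = c⁸, c⁹ = c⁹, c¹⁰ = c¹⁰, c¹¹ = c¹¹, c¹² = c¹², c¹³ = e.
The smallest positive k with cᵏ = e is 13.

Answer: 13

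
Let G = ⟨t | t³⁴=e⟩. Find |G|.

G is generated by a single element, so G is cyclic. The relator gives t³⁴ = e and no smaller power is forced to be e, so the 34 powers {e, t, t², t³, t⁴, t⁵, t⁶, t⁷, t⁸, t⁹, t²², t²³, t²¹, t²⁰, t²⁴, t²⁵, t²⁶, t²⁷, t²⁸, t²⁹, t³², t³³, t³¹, t³⁰, t¹², t¹³, t¹¹, t¹⁰, t¹⁴, t¹⁵, t¹⁶, t¹⁷, t¹⁸, t¹⁹} are distinct. Hence |G| = 34.

Answer: 34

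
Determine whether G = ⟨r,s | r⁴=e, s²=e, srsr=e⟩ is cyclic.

Every cyclic group is abelian. But r·s = rs while s·r = r³s, so r·s ≠ s·r and G is not abelian. Hence G is not cyclic.

Answer: No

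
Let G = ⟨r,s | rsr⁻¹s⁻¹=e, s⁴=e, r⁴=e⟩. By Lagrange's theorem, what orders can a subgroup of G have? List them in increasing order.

|G| = 16 = 2⁴. By Lagrange's theorem the order of any subgroup divides 16; the divisors of 16 are 1, 2, 4, 8, 16.

Answer: 1, 2, 4, 8, 16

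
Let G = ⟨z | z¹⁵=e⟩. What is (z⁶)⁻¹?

The order of (z⁶) is 5 (smallest k with (z⁶)ᵏ = e), so (z⁶)⁻¹ = (z⁶)⁴ = z⁹.
Check: (z⁶) · (z⁹) → (z⁶) · z⁹ = e, giving e as required.

Answer: z⁹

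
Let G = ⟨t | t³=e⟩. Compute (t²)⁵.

Compute successive powers of (t²), reducing at each step:
  (t²)²: (t²) · t² = t
  (t²)³: t · t² = e
  (t²)⁴: e · t² = t²
  (t²)⁵: (t²) · t² = t

Answer: t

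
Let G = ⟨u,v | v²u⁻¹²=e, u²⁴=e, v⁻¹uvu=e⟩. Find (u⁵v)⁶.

Compute successive powers of (u⁵v), reducing at each step:
  (u⁵v)²: (u⁵v) · u⁵ = v;   v · v = u¹²
  (u⁵v)³: (u¹²) · u⁵ = u¹⁷;   (u¹⁷) · v = u⁵v⁻¹
  (u⁵v)⁴: (u⁵v⁻¹) · u⁵ = v⁻¹;   (v⁻¹) · v = e
  (u⁵v)⁵: e · u⁵ = u⁵;   (u⁵) · v = u⁵v
  (u⁵v)⁶: (u⁵v) · u⁵ = v;   v · v = u¹²

Answer: u¹²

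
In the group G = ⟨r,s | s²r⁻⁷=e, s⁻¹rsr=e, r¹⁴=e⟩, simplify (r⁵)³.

Compute successive powers of (r⁵), reducing at each step:
  (r⁵)²: (r⁵) · r⁵ = r¹⁰
  (r⁵)³: (r¹⁰) · r⁵ = r

Answer: r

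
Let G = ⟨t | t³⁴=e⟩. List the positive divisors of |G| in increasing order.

|G| = 34 = 2 · 17. By Lagrange's theorem the order of any subgroup divides 34; the divisors of 34 are 1, 2, 17, 34.

Answer: 1, 2, 17, 34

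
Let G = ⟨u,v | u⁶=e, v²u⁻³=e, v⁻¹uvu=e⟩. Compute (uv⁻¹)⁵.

Compute successive powers of (uv⁻¹), reducing at each step:
  (uv⁻¹)²: (uv⁻¹) · u = v⁻¹;   (v⁻¹) · v⁻¹ = u³
  (uv⁻¹)³: (u³) · u = u⁴;   (u⁴) · v⁻¹ = uv
  (uv⁻¹)⁴: (uv) · u = v;   v · v⁻¹ = e
  (uv⁻¹)⁵: e · u = u;   u · v⁻¹ = uv⁻¹

Answer: uv⁻¹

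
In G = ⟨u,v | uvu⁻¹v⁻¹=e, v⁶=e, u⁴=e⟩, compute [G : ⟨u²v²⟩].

First find ord(u²v²) by computing successive powers:
  (u²v²)¹ = u²v², (u²v²)² = v⁴, (u²v²)³ = u², (u²v²)⁴ = v², (u²v²)⁵ = u²v⁴, (u²v²)⁶ = e.
So |⟨u²v²⟩| = ord(u²v²) = 6. With |G| = 24, by Lagrange [G : ⟨u²v²⟩] = 24/6 = 4.

Answer: 4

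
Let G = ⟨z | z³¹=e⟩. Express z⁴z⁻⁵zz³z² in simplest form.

Multiply left to right, reducing at each step:
  (z⁴) · z⁻⁵ = z³⁰
  (z³⁰) · z = e
  e · z³ = z³
  (z³) · z² = z⁵

Answer: z⁵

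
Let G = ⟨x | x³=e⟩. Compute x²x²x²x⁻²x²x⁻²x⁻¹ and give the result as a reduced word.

Multiply left to right, reducing at each step:
  (x²) · x² = x
  x · x² = e
  e · x⁻² = x
  x · x² = e
  e · x⁻² = x
  x · x⁻¹ = e

Answer: e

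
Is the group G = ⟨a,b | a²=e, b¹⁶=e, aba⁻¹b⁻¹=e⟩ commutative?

Each pair of generators commutes: a·b = ab = b·a. Since the generators pairwise commute, every element of G commutes with every other, so G is abelian.

Answer: Yes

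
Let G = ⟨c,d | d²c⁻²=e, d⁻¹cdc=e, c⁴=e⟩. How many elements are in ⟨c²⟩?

|⟨c²⟩| equals the order of c². Compute successive powers until reaching e:
  (c²)¹ = c², (c²)² = e.
The smallest positive k with (c²)ᵏ = e is 2, so |⟨c²⟩| = 2.

Answer: 2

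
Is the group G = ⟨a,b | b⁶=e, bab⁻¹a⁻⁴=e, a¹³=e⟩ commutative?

a·b = ab but b·a = a⁴b, so a·b ≠ b·a and G is not abelian.

Answer: No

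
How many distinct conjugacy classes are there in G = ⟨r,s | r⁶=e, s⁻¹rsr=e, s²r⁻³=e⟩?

The conjugacy classes (representative and size) are:
  [e] (size 1), [r] (size 2), [r²] (size 2), [r³] (size 1), [rs⁻¹] (size 3), [r²s⁻¹] (size 3).
Class equation: 1 + 2 + 2 + 1 + 3 + 3 = 12 = |G|. So G has 6 conjugacy classes.

Answer: 6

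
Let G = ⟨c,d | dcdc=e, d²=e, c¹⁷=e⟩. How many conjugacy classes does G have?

The conjugacy classes (representative and size) are:
  [e] (size 1), [c¹⁶] (size 2), [c²] (size 2), [c³] (size 2), [c¹³] (size 2), [c¹²] (size 2), [c⁶] (size 2), [c¹⁰] (size 2), [c⁹] (size 2), [c⁷d] (size 17).
Class equation: 1 + 2 + 2 + 2 + 2 + 2 + 2 + 2 + 2 + 17 = 34 = |G|. So G has 10 conjugacy classes.

Answer: 10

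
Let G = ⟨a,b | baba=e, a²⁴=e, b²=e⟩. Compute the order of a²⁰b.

Compute successive powers until reaching e:
  (a²⁰b)¹ = a²⁰b, (a²⁰b)² = e.
The smallest positive k with (a²⁰b)ᵏ = e is 2.

Answer: 2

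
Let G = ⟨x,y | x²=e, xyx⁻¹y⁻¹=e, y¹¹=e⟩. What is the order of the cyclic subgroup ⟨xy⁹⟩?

|⟨xy⁹⟩| equals the order of xy⁹. Compute successive powers until reaching e:
  (xy⁹)¹ = xy⁹, (xy⁹)² = y⁷, (xy⁹)³ = xy⁵, (xy⁹)⁴ = y³, (xy⁹)⁵ = xy, (xy⁹)⁶ = y¹⁰, (xy⁹)⁷ = xy⁸, (xy⁹)⁸ = y⁶, (xy⁹)⁹ = xy⁴, (xy⁹)¹⁰ = y², (xy⁹)¹¹ = x, (xy⁹)¹² = y⁹, (xy⁹)¹³ = xy⁷, (xy⁹)¹⁴ = y⁵, (xy⁹)¹⁵ = xy³, (xy⁹)¹⁶ = y, (xy⁹)¹⁷ = xy¹⁰, (xy⁹)¹⁸ = y⁸, (xy⁹)¹⁹ = xy⁶, (xy⁹)²⁰ = y⁴, (xy⁹)²¹ = xy², (xy⁹)²² = e.
The smallest positive k with (xy⁹)ᵏ = e is 22, so |⟨xy⁹⟩| = 22.

Answer: 22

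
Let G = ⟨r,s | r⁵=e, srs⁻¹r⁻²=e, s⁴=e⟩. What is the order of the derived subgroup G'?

G' = [G, G] is generated by all commutators. The generator-pair commutators are: [r, s] = r⁴.
The subgroup they normally generate is {e, r, r², r³, r⁴}, of order 5.
Check: |G/G'| = 20/5 = 4 is the order of the abelianisation.

Answer: 5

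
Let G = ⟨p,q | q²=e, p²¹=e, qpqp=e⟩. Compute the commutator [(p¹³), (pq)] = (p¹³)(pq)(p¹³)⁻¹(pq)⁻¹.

[(p¹³), (pq)] = (p¹³)·(pq)·(p¹³)⁻¹·(pq)⁻¹.
  (p¹³) · (pq) = p¹⁴q
  (p¹⁴q) · (p⁸) = p⁶q
  (p⁶q) · (pq) = p⁵

Answer: p⁵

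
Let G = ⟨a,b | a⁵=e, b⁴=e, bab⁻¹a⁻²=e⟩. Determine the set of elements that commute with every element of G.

An element z ∈ Z(G) iff z commutes with every generator.
For example e is central: e·a = a = a·e; e·b = b = b·e.
Whereas a ∉ Z(G) since a·b = ab ≠ a²b = b·a.
Checking each of the 20 elements this way gives Z(G) = {e}, of order 1.

Answer: {e}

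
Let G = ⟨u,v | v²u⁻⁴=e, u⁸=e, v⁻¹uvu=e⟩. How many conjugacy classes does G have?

The conjugacy classes (representative and size) are:
  [e] (size 1), [u⁷] (size 2), [u⁶] (size 2), [u³] (size 2), [u⁴] (size 1), [u²v⁻¹] (size 4), [u³v⁻¹] (size 4).
Class equation: 1 + 2 + 2 + 2 + 1 + 4 + 4 = 16 = |G|. So G has 7 conjugacy classes.

Answer: 7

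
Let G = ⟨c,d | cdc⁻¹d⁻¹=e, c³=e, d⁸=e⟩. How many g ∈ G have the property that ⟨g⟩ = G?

G is cyclic of order 24. An element generates G iff its order is 24, and a cyclic group of order 24 has exactly φ(24) = 8 such elements.

Answer: 8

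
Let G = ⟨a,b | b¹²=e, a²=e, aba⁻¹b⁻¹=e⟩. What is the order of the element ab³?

Compute successive powers until reaching e:
  (ab³)¹ = ab³, (ab³)² = b⁶, (ab³)³ = ab⁹, (ab³)⁴ = e.
The smallest positive k with (ab³)ᵏ = e is 4.

Answer: 4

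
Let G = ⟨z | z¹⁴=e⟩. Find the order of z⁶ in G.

Compute successive powers until reaching e:
  (z⁶)¹ = z⁶, (z⁶)² = z¹², (z⁶)³ = z⁴, (z⁶)⁴ = z¹⁰, (z⁶)⁵ = z², (z⁶)⁶ = z⁸, (z⁶)⁷ = e.
The smallest positive k with (z⁶)ᵏ = e is 7.

Answer: 7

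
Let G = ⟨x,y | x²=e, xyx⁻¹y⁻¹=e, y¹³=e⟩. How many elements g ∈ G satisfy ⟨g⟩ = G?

G is cyclic of order 26. An element generates G iff its order is 26, and a cyclic group of order 26 has exactly φ(26) = 12 such elements.

Answer: 12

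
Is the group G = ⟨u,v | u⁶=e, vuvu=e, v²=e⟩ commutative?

u·v = uv but v·u = u⁵v, so u·v ≠ v·u and G is not abelian.

Answer: No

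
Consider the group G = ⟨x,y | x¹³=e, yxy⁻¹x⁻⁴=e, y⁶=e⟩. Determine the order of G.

Enumerate words in the generators, reducing via the relations: the distinct elements are
  {e, x, y, xy, x², x³, x⁴, x⁵, x⁶, x⁷, x⁸, x⁹, y², y³, y⁴, y⁵, xy², xy³, xy⁴, xy⁵, x²y, x³y, x¹², x¹¹, x¹⁰, x⁴y, x⁵y, x⁶y, x⁷y, x⁸y, x⁹y, x²y², x²y³, x²y⁴, x²y⁵, x³y², x³y³, x³y⁴, x³y⁵, x¹²y, x¹¹y, x¹⁰y, x⁴y², x⁴y³, x⁴y⁴, x⁴y⁵, x⁵y², x⁵y³, x⁵y⁴, x⁵y⁵, x⁶y², x⁶y³, x⁶y⁴, x⁶y⁵, x⁷y², x⁷y³, x⁷y⁴, x⁷y⁵, x⁸y², x⁸y³, x⁸y⁴, x⁸y⁵, x⁹y², x⁹y³, x⁹y⁴, x⁹y⁵, x¹²y², x¹²y³, x¹²y⁴, x¹²y⁵, x¹¹y², x¹¹y³, x¹¹y⁴, x¹¹y⁵, x¹⁰y², x¹⁰y³, x¹⁰y⁴, x¹⁰y⁵}.
No further products give new elements, so |G| = 78.

Answer: 78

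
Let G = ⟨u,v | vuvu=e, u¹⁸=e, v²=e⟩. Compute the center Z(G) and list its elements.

An element z ∈ Z(G) iff z commutes with every generator.
For example u⁹ is central: (u⁹)·u = u¹⁰ = u·(u⁹); (u⁹)·v = u⁹v = v·(u⁹).
Whereas u ∉ Z(G) since u·v = uv ≠ u¹⁷v = v·u.
Checking each of the 36 elements this way gives Z(G) = {e, u⁹}, of order 2.

Answer: {e, u⁹}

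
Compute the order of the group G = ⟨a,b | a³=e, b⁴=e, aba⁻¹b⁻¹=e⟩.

Enumerate words in the generators, reducing via the relations: the distinct elements are
  {a, b, e, ab, a², b², b³, ab², ab³, a²b, a²b², a²b³}.
No further products give new elements, so |G| = 12.

Answer: 12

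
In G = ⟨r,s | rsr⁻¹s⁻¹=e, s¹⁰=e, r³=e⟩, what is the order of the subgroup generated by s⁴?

|⟨s⁴⟩| equals the order of s⁴. Compute successive powers until reaching e:
  (s⁴)¹ = s⁴, (s⁴)² = s⁸, (s⁴)³ = s², (s⁴)⁴ = s⁶, (s⁴)⁵ = e.
The smallest positive k with (s⁴)ᵏ = e is 5, so |⟨s⁴⟩| = 5.

Answer: 5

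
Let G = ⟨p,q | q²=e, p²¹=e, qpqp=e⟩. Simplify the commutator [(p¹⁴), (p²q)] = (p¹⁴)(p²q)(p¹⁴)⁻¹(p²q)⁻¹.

[(p¹⁴), (p²q)] = (p¹⁴)·(p²q)·(p¹⁴)⁻¹·(p²q)⁻¹.
  (p¹⁴) · (p²q) = p¹⁶q
  (p¹⁶q) · (p⁷) = p⁹q
  (p⁹q) · (p²q) = p⁷

Answer: p⁷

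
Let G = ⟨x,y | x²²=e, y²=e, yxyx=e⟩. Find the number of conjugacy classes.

The conjugacy classes (representative and size) are:
  [e] (size 1), [x] (size 2), [x²] (size 2), [x¹⁹] (size 2), [x⁴] (size 2), [x⁵] (size 2), [x⁶] (size 2), [x⁷] (size 2), [x⁸] (size 2), [x¹³] (size 2), [x¹⁰] (size 2), [x¹¹] (size 1), [x⁶y] (size 11), [xy] (size 11).
Class equation: 1 + 2 + 2 + 2 + 2 + 2 + 2 + 2 + 2 + 2 + 2 + 1 + 11 + 11 = 44 = |G|. So G has 14 conjugacy classes.

Answer: 14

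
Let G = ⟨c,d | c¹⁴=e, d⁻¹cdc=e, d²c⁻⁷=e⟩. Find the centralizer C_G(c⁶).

⟨c⁶⟩ ⊆ C_G(c⁶) since powers of c⁶ commute with c⁶; so |C_G(c⁶)| ≥ |⟨c⁶⟩| = 7.
By orbit–stabilizer, |C_G(c⁶)| = |G| / |conj. class of c⁶| = 28 / 2 = 14.
The 14 elements commuting with c⁶ are {e, c, c², c³, c⁴, c⁵, c⁶, c⁷, c⁸, c⁹, c¹⁰, c¹¹, c¹², c¹³}.

Answer: {e, c, c², c³, c⁴, c⁵, c⁶, c⁷, c⁸, c⁹, c¹⁰, c¹¹, c¹², c¹³}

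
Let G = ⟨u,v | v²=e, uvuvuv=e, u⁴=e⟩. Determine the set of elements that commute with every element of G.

An element z ∈ Z(G) iff z commutes with every generator.
For example e is central: e·u = u = u·e; e·v = v = v·e.
Whereas u ∉ Z(G) since u·v = uv ≠ vu = v·u.
Checking each of the 24 elements this way gives Z(G) = {e}, of order 1.

Answer: {e}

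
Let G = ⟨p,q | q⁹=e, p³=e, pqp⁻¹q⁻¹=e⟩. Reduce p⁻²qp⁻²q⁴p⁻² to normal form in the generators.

Multiply left to right, reducing at each step:
  p · q = pq
  (pq) · p⁻² = p²q
  (p²q) · q⁴ = p²q⁵
  (p²q⁵) · p⁻² = q⁵

Answer: q⁵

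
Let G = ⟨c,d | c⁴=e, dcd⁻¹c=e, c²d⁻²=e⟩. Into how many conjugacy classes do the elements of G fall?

The conjugacy classes (representative and size) are:
  [e] (size 1), [c³] (size 2), [c²] (size 1), [d⁻¹] (size 2), [cd] (size 2).
Class equation: 1 + 2 + 1 + 2 + 2 = 8 = |G|. So G has 5 conjugacy classes.

Answer: 5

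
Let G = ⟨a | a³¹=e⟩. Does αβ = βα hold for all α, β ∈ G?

G has a single generator, so G is cyclic and hence abelian.

Answer: Yes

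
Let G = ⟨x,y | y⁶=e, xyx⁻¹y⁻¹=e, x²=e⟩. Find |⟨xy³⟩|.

|⟨xy³⟩| equals the order of xy³. Compute successive powers until reaching e:
  (xy³)¹ = xy³, (xy³)² = e.
The smallest positive k with (xy³)ᵏ = e is 2, so |⟨xy³⟩| = 2.

Answer: 2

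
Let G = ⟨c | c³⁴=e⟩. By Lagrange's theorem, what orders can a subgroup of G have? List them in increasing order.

|G| = 34 = 2 · 17. By Lagrange's theorem the order of any subgroup divides 34; the divisors of 34 are 1, 2, 17, 34.

Answer: 1, 2, 17, 34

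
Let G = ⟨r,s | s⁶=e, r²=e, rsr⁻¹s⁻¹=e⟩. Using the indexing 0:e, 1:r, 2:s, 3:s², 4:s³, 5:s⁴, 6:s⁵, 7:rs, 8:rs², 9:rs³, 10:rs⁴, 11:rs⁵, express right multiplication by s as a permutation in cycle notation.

(0 2 3 4 5 6)(1 7 8 9 10 11)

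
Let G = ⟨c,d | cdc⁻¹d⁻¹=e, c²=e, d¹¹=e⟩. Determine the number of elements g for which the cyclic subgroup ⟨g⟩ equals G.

G is cyclic of order 22. An element generates G iff its order is 22, and a cyclic group of order 22 has exactly φ(22) = 10 such elements.

Answer: 10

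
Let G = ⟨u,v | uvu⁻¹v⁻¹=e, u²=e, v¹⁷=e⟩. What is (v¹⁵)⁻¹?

The order of (v¹⁵) is 17 (smallest k with (v¹⁵)ᵏ = e), so (v¹⁵)⁻¹ = (v¹⁵)¹⁶ = v².
Check: (v¹⁵) · (v²) → (v¹⁵) · v² = e, giving e as required.

Answer: v²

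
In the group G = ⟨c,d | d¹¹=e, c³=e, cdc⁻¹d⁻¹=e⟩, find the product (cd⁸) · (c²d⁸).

Compute (cd⁸) · (c²d⁸) by multiplying left to right and reducing via the relations at each step:
  (cd⁸) · c² = d⁸
  (d⁸) · d⁸ = d⁵

Answer: d⁵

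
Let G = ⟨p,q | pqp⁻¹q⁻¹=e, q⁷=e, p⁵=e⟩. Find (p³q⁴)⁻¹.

The order of (p³q⁴) is 35 (smallest k with (p³q⁴)ᵏ = e), so (p³q⁴)⁻¹ = (p³q⁴)³⁴ = p²q³.
Check: (p³q⁴) · (p²q³) → (p³q⁴) · p² = q⁴;   (q⁴) · q³ = e, giving e as required.

Answer: p²q³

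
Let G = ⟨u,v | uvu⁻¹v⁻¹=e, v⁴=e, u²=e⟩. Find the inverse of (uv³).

The order of (uv³) is 4 (smallest k with (uv³)ᵏ = e), so (uv³)⁻¹ = (uv³)³ = uv.
Check: (uv³) · (uv) → (uv³) · u = v³;   (v³) · v = e, giving e as required.

Answer: uv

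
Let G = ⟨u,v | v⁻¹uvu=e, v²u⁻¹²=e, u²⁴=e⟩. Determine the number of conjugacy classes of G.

The conjugacy classes (representative and size) are:
  [e] (size 1), [u] (size 2), [u²] (size 2), [u³] (size 2), [u⁴] (size 2), [u⁵] (size 2), [u¹⁸] (size 2), [u⁷] (size 2), [u¹⁶] (size 2), [u¹⁵] (size 2), [u¹⁴] (size 2), [u¹³] (size 2), [u¹²] (size 1), [u⁶v] (size 12), [u⁵v⁻¹] (size 12).
Class equation: 1 + 2 + 2 + 2 + 2 + 2 + 2 + 2 + 2 + 2 + 2 + 2 + 1 + 12 + 12 = 48 = |G|. So G has 15 conjugacy classes.

Answer: 15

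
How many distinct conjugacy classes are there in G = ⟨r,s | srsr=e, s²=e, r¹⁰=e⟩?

The conjugacy classes (representative and size) are:
  [e] (size 1), [r] (size 2), [r²] (size 2), [r³] (size 2), [r⁴] (size 2), [r⁵] (size 1), [r²s] (size 5), [r³s] (size 5).
Class equation: 1 + 2 + 2 + 2 + 2 + 1 + 5 + 5 = 20 = |G|. So G has 8 conjugacy classes.

Answer: 8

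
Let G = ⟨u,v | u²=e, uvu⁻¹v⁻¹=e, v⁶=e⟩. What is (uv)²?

Compute successive powers of (uv), reducing at each step:
  (uv)²: (uv) · u = v;   v · v = v²

Answer: v²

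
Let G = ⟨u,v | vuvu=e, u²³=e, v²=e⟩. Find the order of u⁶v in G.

Compute successive powers until reaching e:
  (u⁶v)¹ = u⁶v, (u⁶v)² = e.
The smallest positive k with (u⁶v)ᵏ = e is 2.

Answer: 2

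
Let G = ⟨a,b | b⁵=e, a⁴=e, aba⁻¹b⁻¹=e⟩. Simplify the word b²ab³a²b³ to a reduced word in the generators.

Multiply left to right, reducing at each step:
  (b²) · a = ab²
  (ab²) · b³ = a
  a · a² = a³
  (a³) · b³ = a³b³

Answer: a³b³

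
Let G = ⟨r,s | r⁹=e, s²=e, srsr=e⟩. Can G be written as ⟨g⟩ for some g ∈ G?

Every cyclic group is abelian. But r·s = rs while s·r = r⁸s, so r·s ≠ s·r and G is not abelian. Hence G is not cyclic.

Answer: No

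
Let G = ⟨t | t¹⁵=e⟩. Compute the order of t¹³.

Compute successive powers until reaching e:
  (t¹³)¹ = t¹³, (t¹³)² = t¹¹, (t¹³)³ = t⁹, (t¹³)⁴ = t⁷, (t¹³)⁵ = t⁵, (t¹³)⁶ = t³, (t¹³)⁷ = t, (t¹³)⁸ = t¹⁴, (t¹³)⁹ = t¹², (t¹³)¹⁰ = t¹⁰, (t¹³)¹¹ = t⁸, (t¹³)¹² = t⁶, (t¹³)¹³ = t⁴, (t¹³)¹⁴ = t², (t¹³)¹⁵ = e.
The smallest positive k with (t¹³)ᵏ = e is 15.

Answer: 15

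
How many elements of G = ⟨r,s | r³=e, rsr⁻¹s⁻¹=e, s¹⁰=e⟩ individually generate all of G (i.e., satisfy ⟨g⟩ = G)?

G is cyclic of order 30. An element generates G iff its order is 30, and a cyclic group of order 30 has exactly φ(30) = 8 such elements.

Answer: 8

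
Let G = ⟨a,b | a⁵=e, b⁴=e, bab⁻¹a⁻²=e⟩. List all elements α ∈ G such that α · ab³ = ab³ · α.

⟨ab³⟩ ⊆ C_G(ab³) since powers of ab³ commute with ab³; so |C_G(ab³)| ≥ |⟨ab³⟩| = 4.
By orbit–stabilizer, |C_G(ab³)| = |G| / |conj. class of ab³| = 20 / 5 = 4.
The 4 elements commuting with ab³ are {e, ab³, a³b, a⁴b²}.

Answer: {e, ab³, a³b, a⁴b²}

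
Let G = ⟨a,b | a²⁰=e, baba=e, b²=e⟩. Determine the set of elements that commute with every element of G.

An element z ∈ Z(G) iff z commutes with every generator.
For example a¹⁰ is central: (a¹⁰)·a = a¹¹ = a·(a¹⁰); (a¹⁰)·b = a¹⁰b = b·(a¹⁰).
Whereas a ∉ Z(G) since a·b = ab ≠ a¹⁹b = b·a.
Checking each of the 40 elements this way gives Z(G) = {e, a¹⁰}, of order 2.

Answer: {e, a¹⁰}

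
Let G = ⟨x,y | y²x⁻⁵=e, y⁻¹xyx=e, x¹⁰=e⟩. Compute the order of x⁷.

Compute successive powers until reaching e:
  (x⁷)¹ = x⁷, (x⁷)² = x⁴, (x⁷)³ = x, (x⁷)⁴ = x⁸, (x⁷)⁵ = x⁵, (x⁷)⁶ = x², (x⁷)⁷ = x⁹, (x⁷)⁸ = x⁶, (x⁷)⁹ = x³, (x⁷)¹⁰ = e.
The smallest positive k with (x⁷)ᵏ = e is 10.

Answer: 10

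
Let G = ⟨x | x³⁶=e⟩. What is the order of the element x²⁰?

Compute successive powers until reaching e:
  (x²⁰)¹ = x²⁰, (x²⁰)² = x⁴, (x²⁰)³ = x²⁴, (x²⁰)⁴ = x⁸, (x²⁰)⁵ = x²⁸, (x²⁰)⁶ = x¹², (x²⁰)⁷ = x³², (x²⁰)⁸ = x¹⁶, (x²⁰)⁹ = e.
The smallest positive k with (x²⁰)ᵏ = e is 9.

Answer: 9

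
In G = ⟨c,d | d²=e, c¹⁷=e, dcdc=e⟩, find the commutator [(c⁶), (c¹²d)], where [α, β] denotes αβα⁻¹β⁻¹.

[(c⁶), (c¹²d)] = (c⁶)·(c¹²d)·(c⁶)⁻¹·(c¹²d)⁻¹.
  (c⁶) · (c¹²d) = cd
  (cd) · (c¹¹) = c⁷d
  (c⁷d) · (c¹²d) = c¹²

Answer: c¹²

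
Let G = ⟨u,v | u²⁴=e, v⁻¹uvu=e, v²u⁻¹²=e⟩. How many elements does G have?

Enumerate words in the generators, reducing via the relations: the distinct elements are
  {e, u, v, uv, u², u³, u⁴, u⁵, u⁶, u⁷, u⁸, u⁹, u²v, u²², u²³, u²¹, u²⁰, u³v, u¹², u¹³, u¹¹, u¹⁰, u¹⁴, u¹⁵, u¹⁶, u¹⁷, u¹⁸, u¹⁹, u⁴v, u⁵v, u⁶v, u⁷v, u⁸v, u⁹v, v⁻¹, uv⁻¹, u¹¹v, u¹⁰v, u²v⁻¹, u³v⁻¹, u⁴v⁻¹, u⁵v⁻¹, u⁶v⁻¹, u⁷v⁻¹, u⁸v⁻¹, u⁹v⁻¹, u¹¹v⁻¹, u¹⁰v⁻¹}.
No further products give new elements, so |G| = 48.

Answer: 48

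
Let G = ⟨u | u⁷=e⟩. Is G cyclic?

|G| = 7. The element u has order 7 (its powers give 7 distinct elements), so ⟨u⟩ = G and G is cyclic.

Answer: Yes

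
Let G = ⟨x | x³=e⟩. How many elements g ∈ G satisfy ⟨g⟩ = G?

G is cyclic of order 3. An element generates G iff its order is 3, and a cyclic group of order 3 has exactly φ(3) = 2 such elements.

Answer: 2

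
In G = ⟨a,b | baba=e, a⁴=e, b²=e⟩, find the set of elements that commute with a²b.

⟨a²b⟩ ⊆ C_G(a²b) since powers of a²b commute with a²b; so |C_G(a²b)| ≥ |⟨a²b⟩| = 2.
By orbit–stabilizer, |C_G(a²b)| = |G| / |conj. class of a²b| = 8 / 2 = 4.
The 4 elements commuting with a²b are {e, a², b, a²b}.

Answer: {e, a², b, a²b}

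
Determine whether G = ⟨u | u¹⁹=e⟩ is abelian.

G has a single generator, so G is cyclic and hence abelian.

Answer: Yes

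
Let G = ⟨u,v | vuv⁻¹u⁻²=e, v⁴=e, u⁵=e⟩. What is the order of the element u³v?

Compute successive powers until reaching e:
  (u³v)¹ = u³v, (u³v)² = u⁴v², (u³v)³ = uv³, (u³v)⁴ = e.
The smallest positive k with (u³v)ᵏ = e is 4.

Answer: 4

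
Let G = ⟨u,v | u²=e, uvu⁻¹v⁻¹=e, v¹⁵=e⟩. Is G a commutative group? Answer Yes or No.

Each pair of generators commutes: u·v = uv = v·u. Since the generators pairwise commute, every element of G commutes with every other, so G is abelian.

Answer: Yes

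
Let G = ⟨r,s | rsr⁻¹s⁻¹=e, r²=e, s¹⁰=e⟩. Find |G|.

Enumerate words in the generators, reducing via the relations: the distinct elements are
  {e, r, s, rs, s², s³, s⁴, s⁵, s⁶, s⁷, s⁸, s⁹, rs², rs³, rs⁴, rs⁵, rs⁶, rs⁷, rs⁸, rs⁹}.
No further products give new elements, so |G| = 20.

Answer: 20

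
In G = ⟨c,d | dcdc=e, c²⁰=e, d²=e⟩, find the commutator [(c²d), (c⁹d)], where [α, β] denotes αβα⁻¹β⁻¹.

[(c²d), (c⁹d)] = (c²d)·(c⁹d)·(c²d)⁻¹·(c⁹d)⁻¹.
  (c²d) · (c⁹d) = c¹³
  (c¹³) · (c²d) = c¹⁵d
  (c¹⁵d) · (c⁹d) = c⁶

Answer: c⁶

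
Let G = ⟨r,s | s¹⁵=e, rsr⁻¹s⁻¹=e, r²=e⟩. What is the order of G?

Enumerate words in the generators, reducing via the relations: the distinct elements are
  {e, r, s, rs, s², s³, s⁴, s⁵, s⁶, s⁷, s⁸, s⁹, rs², rs³, rs⁴, rs⁵, rs⁶, rs⁷, rs⁸, rs⁹, s¹², s¹³, s¹¹, s¹⁰, s¹⁴, rs¹², rs¹³, rs¹¹, rs¹⁰, rs¹⁴}.
No further products give new elements, so |G| = 30.

Answer: 30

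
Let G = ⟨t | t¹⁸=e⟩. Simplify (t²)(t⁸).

Compute (t²) · (t⁸) by multiplying left to right and reducing via the relations at each step:
  (t²) · t⁸ = t¹⁰

Answer: t¹⁰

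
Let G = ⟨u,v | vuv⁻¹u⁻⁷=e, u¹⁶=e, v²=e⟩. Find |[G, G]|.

G' = [G, G] is generated by all commutators. The generator-pair commutators are: [u, v] = u¹⁰.
The subgroup they normally generate is {e, u², u⁴, u⁶, u⁸, u¹⁰, u¹², u¹⁴}, of order 8.
Check: |G/G'| = 32/8 = 4 is the order of the abelianisation.

Answer: 8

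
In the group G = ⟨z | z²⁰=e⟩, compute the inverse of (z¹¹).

The order of (z¹¹) is 20 (smallest k with (z¹¹)ᵏ = e), so (z¹¹)⁻¹ = (z¹¹)¹⁹ = z⁹.
Check: (z¹¹) · (z⁹) → (z¹¹) · z⁹ = e, giving e as required.

Answer: z⁹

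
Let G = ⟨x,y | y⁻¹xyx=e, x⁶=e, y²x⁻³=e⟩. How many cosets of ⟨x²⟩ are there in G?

First find ord(x²) by computing successive powers:
  (x²)¹ = x², (x²)² = x⁴, (x²)³ = e.
So |⟨x²⟩| = ord(x²) = 3. With |G| = 12, by Lagrange [G : ⟨x²⟩] = 12/3 = 4.

Answer: 4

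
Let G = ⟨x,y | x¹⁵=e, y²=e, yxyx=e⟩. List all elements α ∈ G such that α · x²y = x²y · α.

⟨x²y⟩ ⊆ C_G(x²y) since powers of x²y commute with x²y; so |C_G(x²y)| ≥ |⟨x²y⟩| = 2.
By orbit–stabilizer, |C_G(x²y)| = |G| / |conj. class of x²y| = 30 / 15 = 2.
The 2 elements commuting with x²y are {e, x²y}.

Answer: {e, x²y}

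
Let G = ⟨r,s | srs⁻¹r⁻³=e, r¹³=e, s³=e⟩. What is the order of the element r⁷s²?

Compute successive powers until reaching e:
  (r⁷s²)¹ = r⁷s², (r⁷s²)² = r⁵s, (r⁷s²)³ = e.
The smallest positive k with (r⁷s²)ᵏ = e is 3.

Answer: 3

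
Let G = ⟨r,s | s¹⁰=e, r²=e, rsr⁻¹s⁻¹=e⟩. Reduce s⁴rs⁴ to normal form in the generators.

Multiply left to right, reducing at each step:
  (s⁴) · r = rs⁴
  (rs⁴) · s⁴ = rs⁸

Answer: rs⁸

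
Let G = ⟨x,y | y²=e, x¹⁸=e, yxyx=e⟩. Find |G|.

Enumerate words in the generators, reducing via the relations: the distinct elements are
  {e, x, y, xy, x², x³, x⁴, x⁵, x⁶, x⁷, x⁸, x⁹, x²y, x³y, x¹², x¹³, x¹¹, x¹⁰, x¹⁴, x¹⁵, x¹⁶, x¹⁷, x⁴y, x⁵y, x⁶y, x⁷y, x⁸y, x⁹y, x¹²y, x¹³y, x¹¹y, x¹⁰y, x¹⁴y, x¹⁵y, x¹⁶y, x¹⁷y}.
No further products give new elements, so |G| = 36.

Answer: 36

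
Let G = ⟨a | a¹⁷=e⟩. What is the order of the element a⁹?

Compute successive powers until reaching e:
  (a⁹)¹ = a⁹, (a⁹)² = a, (a⁹)³ = a¹⁰, (a⁹)⁴ = a², (a⁹)⁵ = a¹¹, (a⁹)⁶ = a³, (a⁹)⁷ = a¹², (a⁹)⁸ = a⁴, (a⁹)⁹ = a¹³, (a⁹)¹⁰ = a⁵, (a⁹)¹¹ = a¹⁴, (a⁹)¹² = a⁶, (a⁹)¹³ = a¹⁵, (a⁹)¹⁴ = a⁷, (a⁹)¹⁵ = a¹⁶, (a⁹)¹⁶ = a⁸, (a⁹)¹⁷ = e.
The smallest positive k with (a⁹)ᵏ = e is 17.

Answer: 17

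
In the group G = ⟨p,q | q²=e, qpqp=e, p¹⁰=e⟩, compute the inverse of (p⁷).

The order of (p⁷) is 10 (smallest k with (p⁷)ᵏ = e), so (p⁷)⁻¹ = (p⁷)⁹ = p³.
Check: (p⁷) · (p³) → (p⁷) · p³ = e, giving e as required.

Answer: p³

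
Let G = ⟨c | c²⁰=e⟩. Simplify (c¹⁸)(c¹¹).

Compute (c¹⁸) · (c¹¹) by multiplying left to right and reducing via the relations at each step:
  (c¹⁸) · c¹¹ = c⁹

Answer: c⁹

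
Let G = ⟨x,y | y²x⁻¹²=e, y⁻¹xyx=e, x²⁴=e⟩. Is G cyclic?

Every cyclic group is abelian. But x·y = xy while y·x = x¹¹y⁻¹, so x·y ≠ y·x and G is not abelian. Hence G is not cyclic.

Answer: No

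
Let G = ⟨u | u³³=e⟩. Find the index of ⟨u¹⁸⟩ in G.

First find ord(u¹⁸) by computing successive powers:
  (u¹⁸)¹ = u¹⁸, (u¹⁸)² = u³, (u¹⁸)³ = u²¹, (u¹⁸)⁴ = u⁶, (u¹⁸)⁵ = u²⁴, (u¹⁸)⁶ = u⁹, (u¹⁸)⁷ = u²⁷, (u¹⁸)⁸ = u¹², (u¹⁸)⁹ = u³⁰, (u¹⁸)¹⁰ = u¹⁵, (u¹⁸)¹¹ = e.
So |⟨u¹⁸⟩| = ord(u¹⁸) = 11. With |G| = 33, by Lagrange [G : ⟨u¹⁸⟩] = 33/11 = 3.

Answer: 3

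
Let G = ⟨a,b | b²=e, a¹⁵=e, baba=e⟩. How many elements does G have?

Enumerate words in the generators, reducing via the relations: the distinct elements are
  {a, b, e, ab, a², a³, a⁴, a⁵, a⁶, a⁷, a⁸, a⁹, a²b, a³b, a¹², a¹³, a¹¹, a¹⁰, a¹⁴, a⁴b, a⁵b, a⁶b, a⁷b, a⁸b, a⁹b, a¹²b, a¹³b, a¹¹b, a¹⁰b, a¹⁴b}.
No further products give new elements, so |G| = 30.

Answer: 30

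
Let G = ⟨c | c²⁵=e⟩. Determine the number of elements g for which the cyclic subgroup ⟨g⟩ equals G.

G is cyclic of order 25. An element generates G iff its order is 25, and a cyclic group of order 25 has exactly φ(25) = 20 such elements.

Answer: 20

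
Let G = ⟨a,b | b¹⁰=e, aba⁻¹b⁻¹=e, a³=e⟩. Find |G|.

Enumerate words in the generators, reducing via the relations: the distinct elements are
  {a, b, e, ab, a², b², b³, b⁴, b⁵, b⁶, b⁷, b⁸, b⁹, ab², ab³, ab⁴, ab⁵, ab⁶, ab⁷, ab⁸, ab⁹, a²b, a²b², a²b³, a²b⁴, a²b⁵, a²b⁶, a²b⁷, a²b⁸, a²b⁹}.
No further products give new elements, so |G| = 30.

Answer: 30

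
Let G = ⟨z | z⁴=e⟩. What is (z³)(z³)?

Compute (z³) · (z³) by multiplying left to right and reducing via the relations at each step:
  (z³) · z³ = z²

Answer: z²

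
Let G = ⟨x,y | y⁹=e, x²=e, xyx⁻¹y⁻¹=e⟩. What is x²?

Compute successive powers of x, reducing at each step:
  x²: x · x = e

Answer: e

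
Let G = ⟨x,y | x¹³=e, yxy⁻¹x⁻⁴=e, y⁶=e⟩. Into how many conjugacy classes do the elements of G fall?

The conjugacy classes (representative and size) are:
  [e] (size 1), [x⁴] (size 6), [x¹¹] (size 6), [x⁷y] (size 13), [x⁸y²] (size 13), [x¹²y³] (size 13), [x⁵y⁴] (size 13), [x¹¹y⁵] (size 13).
Class equation: 1 + 6 + 6 + 13 + 13 + 13 + 13 + 13 = 78 = |G|. So G has 8 conjugacy classes.

Answer: 8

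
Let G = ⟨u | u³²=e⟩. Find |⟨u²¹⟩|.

|⟨u²¹⟩| equals the order of u²¹. Compute successive powers until reaching e:
  (u²¹)¹ = u²¹, (u²¹)² = u¹⁰, (u²¹)³ = u³¹, (u²¹)⁴ = u²⁰, (u²¹)⁵ = u⁹, (u²¹)⁶ = u³⁰, (u²¹)⁷ = u¹⁹, (u²¹)⁸ = u⁸, (u²¹)⁹ = u²⁹, (u²¹)¹⁰ = u¹⁸, (u²¹)¹¹ = u⁷, (u²¹)¹² = u²⁸, (u²¹)¹³ = u¹⁷, (u²¹)¹⁴ = u⁶, (u²¹)¹⁵ = u²⁷, (u²¹)¹⁶ = u¹⁶, (u²¹)¹⁷ = u⁵, (u²¹)¹⁸ = u²⁶, (u²¹)¹⁹ = u¹⁵, (u²¹)²⁰ = u⁴, (u²¹)²¹ = u²⁵, (u²¹)²² = u¹⁴, (u²¹)²³ = u³, (u²¹)²⁴ = u²⁴, (u²¹)²⁵ = u¹³, (u²¹)²⁶ = u², (u²¹)²⁷ = u²³, (u²¹)²⁸ = u¹², (u²¹)²⁹ = u, (u²¹)³⁰ = u²², (u²¹)³¹ = u¹¹, (u²¹)³² = e.
The smallest positive k with (u²¹)ᵏ = e is 32, so |⟨u²¹⟩| = 32.

Answer: 32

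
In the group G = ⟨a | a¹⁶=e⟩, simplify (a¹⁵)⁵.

Compute successive powers of (a¹⁵), reducing at each step:
  (a¹⁵)²: (a¹⁵) · a¹⁵ = a¹⁴
  (a¹⁵)³: (a¹⁴) · a¹⁵ = a¹³
  (a¹⁵)⁴: (a¹³) · a¹⁵ = a¹²
  (a¹⁵)⁵: (a¹²) · a¹⁵ = a¹¹

Answer: a¹¹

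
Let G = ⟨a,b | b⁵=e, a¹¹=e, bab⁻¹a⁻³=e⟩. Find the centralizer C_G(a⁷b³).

⟨a⁷b³⟩ ⊆ C_G(a⁷b³) since powers of a⁷b³ commute with a⁷b³; so |C_G(a⁷b³)| ≥ |⟨a⁷b³⟩| = 5.
By orbit–stabilizer, |C_G(a⁷b³)| = |G| / |conj. class of a⁷b³| = 55 / 11 = 5.
The 5 elements commuting with a⁷b³ are {e, a³b², a⁹b, a⁷b³, a⁸b⁴}.

Answer: {e, a³b², a⁹b, a⁷b³, a⁸b⁴}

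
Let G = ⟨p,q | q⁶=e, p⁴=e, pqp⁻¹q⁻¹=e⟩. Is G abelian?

Each pair of generators commutes: p·q = pq = q·p. Since the generators pairwise commute, every element of G commutes with every other, so G is abelian.

Answer: Yes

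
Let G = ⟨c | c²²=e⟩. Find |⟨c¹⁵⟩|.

|⟨c¹⁵⟩| equals the order of c¹⁵. Compute successive powers until reaching e:
  (c¹⁵)¹ = c¹⁵, (c¹⁵)² = c⁸, (c¹⁵)³ = c, (c¹⁵)⁴ = c¹⁶, (c¹⁵)⁵ = c⁹, (c¹⁵)⁶ = c², (c¹⁵)⁷ = c¹⁷, (c¹⁵)⁸ = c¹⁰, (c¹⁵)⁹ = c³, (c¹⁵)¹⁰ = c¹⁸, (c¹⁵)¹¹ = c¹¹, (c¹⁵)¹² = c⁴, (c¹⁵)¹³ = c¹⁹, (c¹⁵)¹⁴ = c¹², (c¹⁵)¹⁵ = c⁵, (c¹⁵)¹⁶ = c²⁰, (c¹⁵)¹⁷ = c¹³, (c¹⁵)¹⁸ = c⁶, (c¹⁵)¹⁹ = c²¹, (c¹⁵)²⁰ = c¹⁴, (c¹⁵)²¹ = c⁷, (c¹⁵)²² = e.
The smallest positive k with (c¹⁵)ᵏ = e is 22, so |⟨c¹⁵⟩| = 22.

Answer: 22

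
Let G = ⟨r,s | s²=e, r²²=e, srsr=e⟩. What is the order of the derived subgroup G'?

G' = [G, G] is generated by all commutators. The generator-pair commutators are: [r, s] = r².
The subgroup they normally generate is {e, r², r⁴, r⁶, r⁸, r¹⁰, r¹², r¹⁴, r¹⁶, r¹⁸, r²⁰}, of order 11.
Check: |G/G'| = 44/11 = 4 is the order of the abelianisation.

Answer: 11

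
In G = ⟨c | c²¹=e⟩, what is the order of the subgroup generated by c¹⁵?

|⟨c¹⁵⟩| equals the order of c¹⁵. Compute successive powers until reaching e:
  (c¹⁵)¹ = c¹⁵, (c¹⁵)² = c⁹, (c¹⁵)³ = c³, (c¹⁵)⁴ = c¹⁸, (c¹⁵)⁵ = c¹², (c¹⁵)⁶ = c⁶, (c¹⁵)⁷ = e.
The smallest positive k with (c¹⁵)ᵏ = e is 7, so |⟨c¹⁵⟩| = 7.

Answer: 7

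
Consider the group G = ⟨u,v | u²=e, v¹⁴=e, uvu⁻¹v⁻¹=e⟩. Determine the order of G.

Enumerate words in the generators, reducing via the relations: the distinct elements are
  {e, u, v, uv, v², v³, v⁴, v⁵, v⁶, v⁷, v⁸, v⁹, uv², uv³, uv⁴, uv⁵, uv⁶, uv⁷, uv⁸, uv⁹, v¹², v¹³, v¹¹, v¹⁰, uv¹², uv¹³, uv¹¹, uv¹⁰}.
No further products give new elements, so |G| = 28.

Answer: 28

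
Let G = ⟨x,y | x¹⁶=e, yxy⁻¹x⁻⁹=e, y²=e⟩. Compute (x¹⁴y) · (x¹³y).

Compute (x¹⁴y) · (x¹³y) by multiplying left to right and reducing via the relations at each step:
  (x¹⁴y) · x¹³ = x³y
  (x³y) · y = x³

Answer: x³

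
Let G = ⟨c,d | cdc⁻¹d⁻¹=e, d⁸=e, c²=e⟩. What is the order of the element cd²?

Compute successive powers until reaching e:
  (cd²)¹ = cd², (cd²)² = d⁴, (cd²)³ = cd⁶, (cd²)⁴ = e.
The smallest positive k with (cd²)ᵏ = e is 4.

Answer: 4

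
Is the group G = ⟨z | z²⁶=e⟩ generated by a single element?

|G| = 26. The element z has order 26 (its powers give 26 distinct elements), so ⟨z⟩ = G and G is cyclic.

Answer: Yes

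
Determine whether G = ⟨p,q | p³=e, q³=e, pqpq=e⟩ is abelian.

p·q = pq but q·p = p²q², so p·q ≠ q·p and G is not abelian.

Answer: No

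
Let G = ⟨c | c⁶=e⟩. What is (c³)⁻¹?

The order of (c³) is 2 (smallest k with (c³)ᵏ = e), so (c³)⁻¹ = (c³)¹ = c³.
Check: (c³) · (c³) → (c³) · c³ = e, giving e as required.

Answer: c³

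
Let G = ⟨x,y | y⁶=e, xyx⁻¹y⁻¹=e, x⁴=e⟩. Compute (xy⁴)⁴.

Compute successive powers of (xy⁴), reducing at each step:
  (xy⁴)²: (xy⁴) · x = x²y⁴;   (x²y⁴) · y⁴ = x²y²
  (xy⁴)³: (x²y²) · x = x³y²;   (x³y²) · y⁴ = x³
  (xy⁴)⁴: (x³) · x = e;   e · y⁴ = y⁴

Answer: y⁴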